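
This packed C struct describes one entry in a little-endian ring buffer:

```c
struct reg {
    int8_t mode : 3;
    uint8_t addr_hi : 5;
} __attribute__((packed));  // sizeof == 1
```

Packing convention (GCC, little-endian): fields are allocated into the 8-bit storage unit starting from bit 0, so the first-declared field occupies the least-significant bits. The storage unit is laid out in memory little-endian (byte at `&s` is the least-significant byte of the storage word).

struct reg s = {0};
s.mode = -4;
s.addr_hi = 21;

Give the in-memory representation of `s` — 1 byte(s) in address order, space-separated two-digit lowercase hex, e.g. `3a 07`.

mode:3 = -4 → 0x4 << 0 → word 0x04
addr_hi:5 = 21 → 0x15 << 3 → word 0xac
word = 0xac → little-endian bytes:
  [0]=0xac

ac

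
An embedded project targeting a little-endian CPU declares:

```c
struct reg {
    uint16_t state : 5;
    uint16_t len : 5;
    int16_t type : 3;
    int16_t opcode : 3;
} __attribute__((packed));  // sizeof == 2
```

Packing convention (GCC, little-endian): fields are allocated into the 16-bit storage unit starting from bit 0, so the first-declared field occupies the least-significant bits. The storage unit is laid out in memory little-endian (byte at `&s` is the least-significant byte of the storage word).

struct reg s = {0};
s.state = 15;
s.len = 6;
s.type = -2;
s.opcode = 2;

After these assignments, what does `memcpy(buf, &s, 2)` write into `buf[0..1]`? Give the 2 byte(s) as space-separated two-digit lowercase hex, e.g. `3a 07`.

cf 58

state (5b) val=15 bits=0xf at bit 0: 0x000f
len (5b) val=6 bits=0x6 at bit 5: 0x00cf
type (3b) val=-2 bits=0x6 at bit 10: 0x18cf
opcode (3b) val=2 bits=0x2 at bit 13: 0x58cf
word = 0x58cf → little-endian bytes:
  [0]=0xcf  [1]=0x58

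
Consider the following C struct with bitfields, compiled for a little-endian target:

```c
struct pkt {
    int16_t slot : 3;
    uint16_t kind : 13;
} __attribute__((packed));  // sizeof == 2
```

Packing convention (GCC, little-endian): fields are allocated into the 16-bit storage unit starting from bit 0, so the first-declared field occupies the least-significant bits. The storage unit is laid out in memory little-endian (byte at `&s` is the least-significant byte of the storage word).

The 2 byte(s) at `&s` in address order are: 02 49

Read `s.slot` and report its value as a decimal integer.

[0]=0x02 [1]=0x49 (little-endian) → word 0x4902
slot:3 @ bit 0 → (0x4902>>0)&0x7 = 0x2  ←
kind:13 @ bit 3 → (0x4902>>3)&0x1fff = 0x920
slot signed 3b, MSB=0: value = 2

2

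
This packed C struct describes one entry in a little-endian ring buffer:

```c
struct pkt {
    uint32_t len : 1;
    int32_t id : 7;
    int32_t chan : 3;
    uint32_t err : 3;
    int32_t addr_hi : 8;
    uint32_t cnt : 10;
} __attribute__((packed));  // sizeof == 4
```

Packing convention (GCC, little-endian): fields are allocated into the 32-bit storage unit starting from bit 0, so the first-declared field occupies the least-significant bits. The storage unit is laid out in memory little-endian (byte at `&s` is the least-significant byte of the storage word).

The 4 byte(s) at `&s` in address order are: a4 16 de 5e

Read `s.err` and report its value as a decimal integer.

2

[0]=0xa4 [1]=0x16 [2]=0xde [3]=0x5e (little-endian) → word 0x5ede16a4
len [0+:1] = (word>>0) & 0x1 = 0
id [1+:7] = (word>>1) & 0x7f = 82
chan [8+:3] = (word>>8) & 0x7 = 6
err [11+:3] = (word>>11) & 0x7 = 2  ←
addr_hi [14+:8] = (word>>14) & 0xff = 120
cnt [22+:10] = (word>>22) & 0x3ff = 379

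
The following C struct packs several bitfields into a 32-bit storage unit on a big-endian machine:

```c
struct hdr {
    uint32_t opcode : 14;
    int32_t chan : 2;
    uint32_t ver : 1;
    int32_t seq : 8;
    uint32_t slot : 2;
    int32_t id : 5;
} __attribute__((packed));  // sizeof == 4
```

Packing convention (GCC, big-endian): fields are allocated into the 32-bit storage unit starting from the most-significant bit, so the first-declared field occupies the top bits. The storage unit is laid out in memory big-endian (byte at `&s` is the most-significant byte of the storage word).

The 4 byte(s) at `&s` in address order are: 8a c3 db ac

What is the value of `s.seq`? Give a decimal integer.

-73

[0]=0x8a [1]=0xc3 [2]=0xdb [3]=0xac (big-endian) → word 0x8ac3dbac
opcode:14 @ bit 18 → (0x8ac3dbac>>18)&0x3fff = 0x22b0
chan:2 @ bit 16 → (0x8ac3dbac>>16)&0x3 = 0x3
ver:1 @ bit 15 → (0x8ac3dbac>>15)&0x1 = 0x1
seq:8 @ bit 7 → (0x8ac3dbac>>7)&0xff = 0xb7  ←
slot:2 @ bit 5 → (0x8ac3dbac>>5)&0x3 = 0x1
id:5 @ bit 0 → (0x8ac3dbac>>0)&0x1f = 0xc
seq signed 8b, MSB=1: 183 - 256 = -73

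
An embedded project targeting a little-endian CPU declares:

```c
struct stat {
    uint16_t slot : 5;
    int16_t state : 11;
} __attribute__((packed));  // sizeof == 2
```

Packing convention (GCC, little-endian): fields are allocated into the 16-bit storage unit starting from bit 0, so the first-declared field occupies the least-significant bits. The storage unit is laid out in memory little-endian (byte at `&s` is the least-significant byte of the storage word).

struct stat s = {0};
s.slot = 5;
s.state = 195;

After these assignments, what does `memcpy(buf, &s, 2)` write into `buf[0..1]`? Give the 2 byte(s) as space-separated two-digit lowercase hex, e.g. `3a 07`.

65 18

slot (5b) val=5 bits=0x5 at bit 0: 0x0005
state (11b) val=195 bits=0xc3 at bit 5: 0x1865
word = 0x1865 → little-endian bytes:
  [0]=0x65  [1]=0x18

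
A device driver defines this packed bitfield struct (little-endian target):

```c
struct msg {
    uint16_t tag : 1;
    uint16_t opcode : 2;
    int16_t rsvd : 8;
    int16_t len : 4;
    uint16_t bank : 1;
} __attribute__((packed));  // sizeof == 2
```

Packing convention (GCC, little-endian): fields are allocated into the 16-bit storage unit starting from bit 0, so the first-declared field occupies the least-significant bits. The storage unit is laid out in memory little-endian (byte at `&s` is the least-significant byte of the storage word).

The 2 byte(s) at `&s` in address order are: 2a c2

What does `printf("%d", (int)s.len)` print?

-8

[0]=0x2a [1]=0xc2 (little-endian) → word 0xc22a
tag:1 @ bit 0 → (0xc22a>>0)&0x1 = 0x0
opcode:2 @ bit 1 → (0xc22a>>1)&0x3 = 0x1
rsvd:8 @ bit 3 → (0xc22a>>3)&0xff = 0x45
len:4 @ bit 11 → (0xc22a>>11)&0xf = 0x8  ←
bank:1 @ bit 15 → (0xc22a>>15)&0x1 = 0x1
len signed 4b, MSB=1: 8 - 16 = -8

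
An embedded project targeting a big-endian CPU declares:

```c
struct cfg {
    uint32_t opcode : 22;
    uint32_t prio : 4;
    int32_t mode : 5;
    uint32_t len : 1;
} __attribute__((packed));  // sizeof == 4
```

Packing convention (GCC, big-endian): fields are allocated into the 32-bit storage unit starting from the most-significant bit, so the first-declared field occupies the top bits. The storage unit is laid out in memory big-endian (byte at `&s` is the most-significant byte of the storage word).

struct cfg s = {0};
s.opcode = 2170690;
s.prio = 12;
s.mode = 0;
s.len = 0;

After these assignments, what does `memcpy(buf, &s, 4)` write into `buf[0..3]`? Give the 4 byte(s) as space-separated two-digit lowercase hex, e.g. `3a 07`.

opcode:22 = 2170690 → 0x211f42 << 10 → word 0x847d0800
prio:4 = 12 → 0xc << 6 → word 0x847d0b00
mode:5 = 0 → 0x0 << 1 → word 0x847d0b00
len:1 = 0 → 0x0 << 0 → word 0x847d0b00
word = 0x847d0b00 → big-endian bytes:
  [0]=0x84  [1]=0x7d  [2]=0x0b  [3]=0x00

84 7d 0b 00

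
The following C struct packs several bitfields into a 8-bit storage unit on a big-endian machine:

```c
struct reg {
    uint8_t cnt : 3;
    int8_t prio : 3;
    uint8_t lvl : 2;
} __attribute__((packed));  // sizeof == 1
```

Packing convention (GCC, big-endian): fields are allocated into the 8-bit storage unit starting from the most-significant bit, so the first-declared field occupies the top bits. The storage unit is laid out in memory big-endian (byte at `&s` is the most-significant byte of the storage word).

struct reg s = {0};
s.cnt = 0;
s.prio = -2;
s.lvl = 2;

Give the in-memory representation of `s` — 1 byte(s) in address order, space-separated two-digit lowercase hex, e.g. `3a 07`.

cnt (3b) val=0 bits=0x0 at bit 5: 0x00
prio (3b) val=-2 bits=0x6 at bit 2: 0x18
lvl (2b) val=2 bits=0x2 at bit 0: 0x1a
word = 0x1a → big-endian bytes:
  [0]=0x1a

1a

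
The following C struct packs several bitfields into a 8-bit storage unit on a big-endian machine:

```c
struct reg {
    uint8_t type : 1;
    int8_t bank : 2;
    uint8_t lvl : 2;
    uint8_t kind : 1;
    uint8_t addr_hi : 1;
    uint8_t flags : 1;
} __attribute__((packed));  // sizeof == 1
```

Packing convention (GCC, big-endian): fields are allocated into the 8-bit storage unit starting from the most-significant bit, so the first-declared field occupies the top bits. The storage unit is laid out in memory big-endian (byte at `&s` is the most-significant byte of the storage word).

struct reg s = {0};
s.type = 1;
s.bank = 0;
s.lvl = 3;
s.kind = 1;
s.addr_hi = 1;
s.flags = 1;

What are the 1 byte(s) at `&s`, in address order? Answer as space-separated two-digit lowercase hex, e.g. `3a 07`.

type:1 = 1 → 0x1 << 7 → word 0x80
bank:2 = 0 → 0x0 << 5 → word 0x80
lvl:2 = 3 → 0x3 << 3 → word 0x98
kind:1 = 1 → 0x1 << 2 → word 0x9c
addr_hi:1 = 1 → 0x1 << 1 → word 0x9e
flags:1 = 1 → 0x1 << 0 → word 0x9f
word = 0x9f → big-endian bytes:
  [0]=0x9f

9f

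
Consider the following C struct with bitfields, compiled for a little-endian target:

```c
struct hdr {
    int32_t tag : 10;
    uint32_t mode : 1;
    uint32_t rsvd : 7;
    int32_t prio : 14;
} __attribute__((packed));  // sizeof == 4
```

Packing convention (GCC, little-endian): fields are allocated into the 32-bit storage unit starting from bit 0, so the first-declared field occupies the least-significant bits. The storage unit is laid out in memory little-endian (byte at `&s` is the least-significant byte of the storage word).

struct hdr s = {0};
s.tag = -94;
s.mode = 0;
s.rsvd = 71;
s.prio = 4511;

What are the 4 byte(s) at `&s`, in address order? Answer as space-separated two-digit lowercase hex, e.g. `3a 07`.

a2 3b 7e 46

tag (10b) val=-94 bits=0x3a2 at bit 0: 0x000003a2
mode (1b) val=0 bits=0x0 at bit 10: 0x000003a2
rsvd (7b) val=71 bits=0x47 at bit 11: 0x00023ba2
prio (14b) val=4511 bits=0x119f at bit 18: 0x467e3ba2
word = 0x467e3ba2 → little-endian bytes:
  [0]=0xa2  [1]=0x3b  [2]=0x7e  [3]=0x46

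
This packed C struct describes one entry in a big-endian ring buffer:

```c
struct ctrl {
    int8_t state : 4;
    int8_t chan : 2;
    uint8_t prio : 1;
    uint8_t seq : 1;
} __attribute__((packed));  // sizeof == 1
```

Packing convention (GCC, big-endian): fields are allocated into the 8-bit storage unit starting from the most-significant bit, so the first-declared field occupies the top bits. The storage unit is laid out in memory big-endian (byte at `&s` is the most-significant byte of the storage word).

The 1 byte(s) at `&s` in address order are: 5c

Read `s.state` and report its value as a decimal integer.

[0]=0x5c (big-endian) → word 0x5c
state [4+:4] = (word>>4) & 0xf = 5  ←
chan [2+:2] = (word>>2) & 0x3 = 3
prio [1+:1] = (word>>1) & 0x1 = 0
seq [0+:1] = (word>>0) & 0x1 = 0
state signed 4b, MSB=0: value = 5

5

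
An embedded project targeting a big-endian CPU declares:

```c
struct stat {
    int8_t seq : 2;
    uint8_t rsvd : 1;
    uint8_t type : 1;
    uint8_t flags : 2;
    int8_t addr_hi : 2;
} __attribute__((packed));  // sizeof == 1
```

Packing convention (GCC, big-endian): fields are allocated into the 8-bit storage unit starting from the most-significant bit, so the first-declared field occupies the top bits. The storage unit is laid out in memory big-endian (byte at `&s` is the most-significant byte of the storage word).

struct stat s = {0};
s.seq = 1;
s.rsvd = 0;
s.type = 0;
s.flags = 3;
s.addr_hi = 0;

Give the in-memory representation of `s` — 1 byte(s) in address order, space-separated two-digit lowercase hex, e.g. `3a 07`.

4c

seq:2 = 1 → 0x1 << 6 → word 0x40
rsvd:1 = 0 → 0x0 << 5 → word 0x40
type:1 = 0 → 0x0 << 4 → word 0x40
flags:2 = 3 → 0x3 << 2 → word 0x4c
addr_hi:2 = 0 → 0x0 << 0 → word 0x4c
word = 0x4c → big-endian bytes:
  [0]=0x4c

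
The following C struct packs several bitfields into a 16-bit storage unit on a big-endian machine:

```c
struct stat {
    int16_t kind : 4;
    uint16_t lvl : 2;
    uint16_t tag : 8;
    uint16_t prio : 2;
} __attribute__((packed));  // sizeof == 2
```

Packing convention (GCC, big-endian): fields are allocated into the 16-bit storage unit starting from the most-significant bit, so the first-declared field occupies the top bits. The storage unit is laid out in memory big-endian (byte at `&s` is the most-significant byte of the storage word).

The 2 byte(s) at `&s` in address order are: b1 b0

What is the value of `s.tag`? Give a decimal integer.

[0]=0xb1 [1]=0xb0 (big-endian) → word 0xb1b0
kind [12+:4] = (word>>12) & 0xf = 11
lvl [10+:2] = (word>>10) & 0x3 = 0
tag [2+:8] = (word>>2) & 0xff = 108  ←
prio [0+:2] = (word>>0) & 0x3 = 0

108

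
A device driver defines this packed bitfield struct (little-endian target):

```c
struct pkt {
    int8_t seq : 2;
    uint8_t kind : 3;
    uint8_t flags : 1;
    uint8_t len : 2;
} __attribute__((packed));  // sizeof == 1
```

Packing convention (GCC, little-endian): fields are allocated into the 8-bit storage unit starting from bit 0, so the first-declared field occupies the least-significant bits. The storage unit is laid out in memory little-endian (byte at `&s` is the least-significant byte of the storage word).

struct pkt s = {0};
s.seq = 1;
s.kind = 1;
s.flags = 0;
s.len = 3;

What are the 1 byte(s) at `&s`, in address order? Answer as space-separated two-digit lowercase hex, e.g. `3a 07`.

c5

[0+:2] seq=1 & 0x3 = 0x1; word=0x01
[2+:3] kind=1 & 0x7 = 0x1; word=0x05
[5+:1] flags=0 & 0x1 = 0x0; word=0x05
[6+:2] len=3 & 0x3 = 0x3; word=0xc5
word = 0xc5 → little-endian bytes:
  [0]=0xc5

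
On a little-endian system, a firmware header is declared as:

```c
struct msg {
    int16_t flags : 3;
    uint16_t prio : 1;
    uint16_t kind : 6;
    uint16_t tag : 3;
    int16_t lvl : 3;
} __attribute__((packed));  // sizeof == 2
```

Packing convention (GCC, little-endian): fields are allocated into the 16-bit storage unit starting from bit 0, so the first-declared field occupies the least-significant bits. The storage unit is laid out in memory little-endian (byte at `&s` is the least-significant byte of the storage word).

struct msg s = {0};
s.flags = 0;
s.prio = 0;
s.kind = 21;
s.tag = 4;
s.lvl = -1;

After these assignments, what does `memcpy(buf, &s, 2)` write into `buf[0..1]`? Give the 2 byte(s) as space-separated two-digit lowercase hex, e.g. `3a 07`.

[0+:3] flags=0 & 0x7 = 0x0; word=0x0000
[3+:1] prio=0 & 0x1 = 0x0; word=0x0000
[4+:6] kind=21 & 0x3f = 0x15; word=0x0150
[10+:3] tag=4 & 0x7 = 0x4; word=0x1150
[13+:3] lvl=-1 & 0x7 = 0x7; word=0xf150
word = 0xf150 → little-endian bytes:
  [0]=0x50  [1]=0xf1

50 f1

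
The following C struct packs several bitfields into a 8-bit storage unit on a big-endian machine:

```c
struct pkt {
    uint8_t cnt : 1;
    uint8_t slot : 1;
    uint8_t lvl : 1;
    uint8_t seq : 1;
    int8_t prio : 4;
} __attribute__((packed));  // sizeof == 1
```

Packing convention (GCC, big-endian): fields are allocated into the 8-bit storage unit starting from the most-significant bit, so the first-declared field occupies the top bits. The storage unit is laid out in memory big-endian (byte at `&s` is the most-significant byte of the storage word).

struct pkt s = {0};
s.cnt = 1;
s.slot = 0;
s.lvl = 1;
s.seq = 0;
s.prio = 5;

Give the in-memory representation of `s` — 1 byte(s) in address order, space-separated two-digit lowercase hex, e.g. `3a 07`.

a5

cnt (1b) val=1 bits=0x1 at bit 7: 0x80
slot (1b) val=0 bits=0x0 at bit 6: 0x80
lvl (1b) val=1 bits=0x1 at bit 5: 0xa0
seq (1b) val=0 bits=0x0 at bit 4: 0xa0
prio (4b) val=5 bits=0x5 at bit 0: 0xa5
word = 0xa5 → big-endian bytes:
  [0]=0xa5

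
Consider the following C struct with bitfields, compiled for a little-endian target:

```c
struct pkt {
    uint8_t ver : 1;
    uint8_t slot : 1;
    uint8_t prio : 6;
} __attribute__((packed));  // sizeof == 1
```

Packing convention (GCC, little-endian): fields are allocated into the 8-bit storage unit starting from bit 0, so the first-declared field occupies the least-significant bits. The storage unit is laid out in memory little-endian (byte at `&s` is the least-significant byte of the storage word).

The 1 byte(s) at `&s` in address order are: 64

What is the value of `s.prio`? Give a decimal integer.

[0]=0x64 (little-endian) → word 0x64
ver:1 @ bit 0 → (0x64>>0)&0x1 = 0x0
slot:1 @ bit 1 → (0x64>>1)&0x1 = 0x0
prio:6 @ bit 2 → (0x64>>2)&0x3f = 0x19  ←

25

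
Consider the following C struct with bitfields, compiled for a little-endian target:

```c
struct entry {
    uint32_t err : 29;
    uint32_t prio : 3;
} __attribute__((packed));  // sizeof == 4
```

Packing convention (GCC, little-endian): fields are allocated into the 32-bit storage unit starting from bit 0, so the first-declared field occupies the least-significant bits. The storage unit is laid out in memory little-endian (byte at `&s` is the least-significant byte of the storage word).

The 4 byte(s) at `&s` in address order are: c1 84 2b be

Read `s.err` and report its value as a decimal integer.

506168513

[0]=0xc1 [1]=0x84 [2]=0x2b [3]=0xbe (little-endian) → word 0xbe2b84c1
err [0+:29] = (word>>0) & 0x1fffffff = 506168513  ←
prio [29+:3] = (word>>29) & 0x7 = 5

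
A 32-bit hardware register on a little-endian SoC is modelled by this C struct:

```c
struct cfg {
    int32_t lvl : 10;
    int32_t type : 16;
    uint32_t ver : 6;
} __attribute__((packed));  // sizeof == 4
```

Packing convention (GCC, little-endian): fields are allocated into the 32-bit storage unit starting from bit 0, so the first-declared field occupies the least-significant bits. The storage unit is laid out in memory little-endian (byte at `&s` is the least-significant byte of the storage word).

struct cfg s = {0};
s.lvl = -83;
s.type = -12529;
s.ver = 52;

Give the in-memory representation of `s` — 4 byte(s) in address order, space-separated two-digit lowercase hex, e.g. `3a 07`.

lvl (10b) val=-83 bits=0x3ad at bit 0: 0x000003ad
type (16b) val=-12529 bits=0xcf0f at bit 10: 0x033c3fad
ver (6b) val=52 bits=0x34 at bit 26: 0xd33c3fad
word = 0xd33c3fad → little-endian bytes:
  [0]=0xad  [1]=0x3f  [2]=0x3c  [3]=0xd3

ad 3f 3c d3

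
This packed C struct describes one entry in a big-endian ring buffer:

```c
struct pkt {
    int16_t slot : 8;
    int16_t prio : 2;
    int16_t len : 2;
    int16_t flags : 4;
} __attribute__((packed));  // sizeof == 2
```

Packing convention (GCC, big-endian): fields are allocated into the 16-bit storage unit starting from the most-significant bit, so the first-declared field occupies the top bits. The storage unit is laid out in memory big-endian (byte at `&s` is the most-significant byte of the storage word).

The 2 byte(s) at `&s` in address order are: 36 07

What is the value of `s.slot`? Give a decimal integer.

[0]=0x36 [1]=0x07 (big-endian) → word 0x3607
slot:8 @ bit 8 → (0x3607>>8)&0xff = 0x36  ←
prio:2 @ bit 6 → (0x3607>>6)&0x3 = 0x0
len:2 @ bit 4 → (0x3607>>4)&0x3 = 0x0
flags:4 @ bit 0 → (0x3607>>0)&0xf = 0x7
slot signed 8b, MSB=0: value = 54

54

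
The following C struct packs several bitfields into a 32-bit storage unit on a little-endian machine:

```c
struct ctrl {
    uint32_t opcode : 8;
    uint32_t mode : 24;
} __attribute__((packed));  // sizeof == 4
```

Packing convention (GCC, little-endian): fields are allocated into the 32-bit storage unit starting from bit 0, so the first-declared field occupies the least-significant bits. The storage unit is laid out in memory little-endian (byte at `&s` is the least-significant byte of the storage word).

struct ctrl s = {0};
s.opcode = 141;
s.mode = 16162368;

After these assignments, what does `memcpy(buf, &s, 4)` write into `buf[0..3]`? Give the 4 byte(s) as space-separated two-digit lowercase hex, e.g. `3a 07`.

opcode:8 = 141 → 0x8d << 0 → word 0x0000008d
mode:24 = 16162368 → 0xf69e40 << 8 → word 0xf69e408d
word = 0xf69e408d → little-endian bytes:
  [0]=0x8d  [1]=0x40  [2]=0x9e  [3]=0xf6

8d 40 9e f6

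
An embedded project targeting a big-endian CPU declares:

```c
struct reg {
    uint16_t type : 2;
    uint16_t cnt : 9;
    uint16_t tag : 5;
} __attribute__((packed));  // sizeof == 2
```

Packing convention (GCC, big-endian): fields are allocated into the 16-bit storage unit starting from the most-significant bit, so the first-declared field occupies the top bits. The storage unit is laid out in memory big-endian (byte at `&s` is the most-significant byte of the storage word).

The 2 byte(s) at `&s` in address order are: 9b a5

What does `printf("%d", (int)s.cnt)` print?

[0]=0x9b [1]=0xa5 (big-endian) → word 0x9ba5
type:2 @ bit 14 → (0x9ba5>>14)&0x3 = 0x2
cnt:9 @ bit 5 → (0x9ba5>>5)&0x1ff = 0xdd  ←
tag:5 @ bit 0 → (0x9ba5>>0)&0x1f = 0x5

221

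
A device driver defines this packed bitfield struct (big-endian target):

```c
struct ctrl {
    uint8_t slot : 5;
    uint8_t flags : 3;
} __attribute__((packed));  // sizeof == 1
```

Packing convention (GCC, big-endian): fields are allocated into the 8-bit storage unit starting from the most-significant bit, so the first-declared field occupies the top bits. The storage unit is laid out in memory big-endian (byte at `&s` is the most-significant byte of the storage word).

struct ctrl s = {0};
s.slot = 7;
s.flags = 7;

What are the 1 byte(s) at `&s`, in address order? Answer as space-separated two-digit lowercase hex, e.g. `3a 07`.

slot:5 = 7 → 0x7 << 3 → word 0x38
flags:3 = 7 → 0x7 << 0 → word 0x3f
word = 0x3f → big-endian bytes:
  [0]=0x3f

3f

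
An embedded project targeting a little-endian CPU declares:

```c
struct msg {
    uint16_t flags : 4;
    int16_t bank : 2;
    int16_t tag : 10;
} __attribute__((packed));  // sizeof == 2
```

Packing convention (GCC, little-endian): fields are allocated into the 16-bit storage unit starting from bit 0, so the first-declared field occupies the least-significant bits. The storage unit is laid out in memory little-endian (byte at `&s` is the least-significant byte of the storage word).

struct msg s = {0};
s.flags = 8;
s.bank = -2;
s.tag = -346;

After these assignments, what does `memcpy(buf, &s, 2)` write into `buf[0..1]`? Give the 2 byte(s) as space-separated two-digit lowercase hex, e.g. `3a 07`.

[0+:4] flags=8 & 0xf = 0x8; word=0x0008
[4+:2] bank=-2 & 0x3 = 0x2; word=0x0028
[6+:10] tag=-346 & 0x3ff = 0x2a6; word=0xa9a8
word = 0xa9a8 → little-endian bytes:
  [0]=0xa8  [1]=0xa9

a8 a9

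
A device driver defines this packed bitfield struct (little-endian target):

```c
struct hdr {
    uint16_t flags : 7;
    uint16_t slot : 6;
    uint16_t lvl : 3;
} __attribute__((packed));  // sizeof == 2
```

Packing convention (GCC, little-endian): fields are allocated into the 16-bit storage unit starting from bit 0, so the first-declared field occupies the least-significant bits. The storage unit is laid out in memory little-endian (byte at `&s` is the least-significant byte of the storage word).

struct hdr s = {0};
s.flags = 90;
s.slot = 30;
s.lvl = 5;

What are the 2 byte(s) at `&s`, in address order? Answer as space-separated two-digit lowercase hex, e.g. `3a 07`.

5a af

flags (7b) val=90 bits=0x5a at bit 0: 0x005a
slot (6b) val=30 bits=0x1e at bit 7: 0x0f5a
lvl (3b) val=5 bits=0x5 at bit 13: 0xaf5a
word = 0xaf5a → little-endian bytes:
  [0]=0x5a  [1]=0xaf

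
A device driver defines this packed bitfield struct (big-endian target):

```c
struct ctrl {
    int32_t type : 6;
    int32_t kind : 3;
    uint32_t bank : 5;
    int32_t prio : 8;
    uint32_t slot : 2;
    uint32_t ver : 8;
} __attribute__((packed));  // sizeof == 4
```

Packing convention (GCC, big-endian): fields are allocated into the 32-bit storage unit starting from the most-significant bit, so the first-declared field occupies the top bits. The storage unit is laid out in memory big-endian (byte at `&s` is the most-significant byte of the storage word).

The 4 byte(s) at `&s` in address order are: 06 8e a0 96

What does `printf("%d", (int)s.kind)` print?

[0]=0x06 [1]=0x8e [2]=0xa0 [3]=0x96 (big-endian) → word 0x068ea096
type [26+:6] = (word>>26) & 0x3f = 1
kind [23+:3] = (word>>23) & 0x7 = 5  ←
bank [18+:5] = (word>>18) & 0x1f = 3
prio [10+:8] = (word>>10) & 0xff = 168
slot [8+:2] = (word>>8) & 0x3 = 0
ver [0+:8] = (word>>0) & 0xff = 150
kind signed 3b, MSB=1: 5 - 8 = -3

-3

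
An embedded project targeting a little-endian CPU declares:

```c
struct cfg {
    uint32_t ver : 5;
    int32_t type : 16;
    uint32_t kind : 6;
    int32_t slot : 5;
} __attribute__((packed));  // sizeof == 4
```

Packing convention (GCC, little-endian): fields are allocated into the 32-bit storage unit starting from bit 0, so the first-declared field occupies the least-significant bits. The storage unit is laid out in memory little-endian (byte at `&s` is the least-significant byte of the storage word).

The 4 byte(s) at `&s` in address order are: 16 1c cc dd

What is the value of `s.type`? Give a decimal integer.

24800

[0]=0x16 [1]=0x1c [2]=0xcc [3]=0xdd (little-endian) → word 0xddcc1c16
ver:5 @ bit 0 → (0xddcc1c16>>0)&0x1f = 0x16
type:16 @ bit 5 → (0xddcc1c16>>5)&0xffff = 0x60e0  ←
kind:6 @ bit 21 → (0xddcc1c16>>21)&0x3f = 0x2e
slot:5 @ bit 27 → (0xddcc1c16>>27)&0x1f = 0x1b
type signed 16b, MSB=0: value = 24800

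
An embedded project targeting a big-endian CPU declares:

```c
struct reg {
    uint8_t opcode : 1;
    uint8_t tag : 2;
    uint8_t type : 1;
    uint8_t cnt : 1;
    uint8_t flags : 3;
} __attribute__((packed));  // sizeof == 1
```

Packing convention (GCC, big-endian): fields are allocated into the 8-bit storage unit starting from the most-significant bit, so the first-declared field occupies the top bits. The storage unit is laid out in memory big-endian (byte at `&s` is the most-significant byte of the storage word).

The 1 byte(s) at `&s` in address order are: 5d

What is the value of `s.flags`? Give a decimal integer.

[0]=0x5d (big-endian) → word 0x5d
opcode:1 @ bit 7 → (0x5d>>7)&0x1 = 0x0
tag:2 @ bit 5 → (0x5d>>5)&0x3 = 0x2
type:1 @ bit 4 → (0x5d>>4)&0x1 = 0x1
cnt:1 @ bit 3 → (0x5d>>3)&0x1 = 0x1
flags:3 @ bit 0 → (0x5d>>0)&0x7 = 0x5  ←

5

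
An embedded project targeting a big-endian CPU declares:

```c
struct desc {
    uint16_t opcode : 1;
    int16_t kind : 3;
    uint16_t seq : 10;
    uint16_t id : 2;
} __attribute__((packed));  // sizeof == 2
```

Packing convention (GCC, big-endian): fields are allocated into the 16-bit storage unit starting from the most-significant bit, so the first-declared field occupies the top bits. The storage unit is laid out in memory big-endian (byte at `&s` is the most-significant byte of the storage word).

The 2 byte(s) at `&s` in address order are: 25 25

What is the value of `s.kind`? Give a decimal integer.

[0]=0x25 [1]=0x25 (big-endian) → word 0x2525
opcode:1 @ bit 15 → (0x2525>>15)&0x1 = 0x0
kind:3 @ bit 12 → (0x2525>>12)&0x7 = 0x2  ←
seq:10 @ bit 2 → (0x2525>>2)&0x3ff = 0x149
id:2 @ bit 0 → (0x2525>>0)&0x3 = 0x1
kind signed 3b, MSB=0: value = 2

2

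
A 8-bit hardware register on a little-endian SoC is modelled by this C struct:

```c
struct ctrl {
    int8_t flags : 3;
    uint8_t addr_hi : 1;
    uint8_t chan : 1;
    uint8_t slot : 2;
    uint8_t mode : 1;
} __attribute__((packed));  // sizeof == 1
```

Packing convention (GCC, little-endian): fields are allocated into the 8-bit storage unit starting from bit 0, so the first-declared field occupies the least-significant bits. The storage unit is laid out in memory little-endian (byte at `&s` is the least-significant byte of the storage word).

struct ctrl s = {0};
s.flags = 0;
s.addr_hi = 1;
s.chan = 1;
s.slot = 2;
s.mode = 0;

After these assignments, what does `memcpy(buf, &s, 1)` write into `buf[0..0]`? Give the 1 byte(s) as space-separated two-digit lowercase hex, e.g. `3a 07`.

58

flags:3 = 0 → 0x0 << 0 → word 0x00
addr_hi:1 = 1 → 0x1 << 3 → word 0x08
chan:1 = 1 → 0x1 << 4 → word 0x18
slot:2 = 2 → 0x2 << 5 → word 0x58
mode:1 = 0 → 0x0 << 7 → word 0x58
word = 0x58 → little-endian bytes:
  [0]=0x58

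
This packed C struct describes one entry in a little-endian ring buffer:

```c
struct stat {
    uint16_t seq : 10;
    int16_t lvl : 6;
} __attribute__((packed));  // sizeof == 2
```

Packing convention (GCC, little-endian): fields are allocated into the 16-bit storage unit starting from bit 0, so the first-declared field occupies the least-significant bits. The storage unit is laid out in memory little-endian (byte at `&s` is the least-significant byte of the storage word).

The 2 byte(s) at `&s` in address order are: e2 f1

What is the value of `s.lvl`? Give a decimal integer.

-4

[0]=0xe2 [1]=0xf1 (little-endian) → word 0xf1e2
seq:10 @ bit 0 → (0xf1e2>>0)&0x3ff = 0x1e2
lvl:6 @ bit 10 → (0xf1e2>>10)&0x3f = 0x3c  ←
lvl signed 6b, MSB=1: 60 - 64 = -4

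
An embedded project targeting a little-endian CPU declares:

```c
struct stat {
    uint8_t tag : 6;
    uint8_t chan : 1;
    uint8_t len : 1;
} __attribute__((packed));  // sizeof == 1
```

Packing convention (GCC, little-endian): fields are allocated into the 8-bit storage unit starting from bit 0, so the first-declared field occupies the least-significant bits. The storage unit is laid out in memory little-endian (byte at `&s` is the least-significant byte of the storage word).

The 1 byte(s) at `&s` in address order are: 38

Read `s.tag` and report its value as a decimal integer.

[0]=0x38 (little-endian) → word 0x38
tag:6 @ bit 0 → (0x38>>0)&0x3f = 0x38  ←
chan:1 @ bit 6 → (0x38>>6)&0x1 = 0x0
len:1 @ bit 7 → (0x38>>7)&0x1 = 0x0

56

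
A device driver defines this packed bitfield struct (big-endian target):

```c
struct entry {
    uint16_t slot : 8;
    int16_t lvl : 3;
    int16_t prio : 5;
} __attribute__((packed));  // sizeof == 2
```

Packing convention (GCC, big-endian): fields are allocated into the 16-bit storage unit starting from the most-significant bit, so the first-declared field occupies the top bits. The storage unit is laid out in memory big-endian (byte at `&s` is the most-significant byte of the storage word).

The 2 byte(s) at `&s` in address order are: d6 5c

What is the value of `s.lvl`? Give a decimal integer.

2

[0]=0xd6 [1]=0x5c (big-endian) → word 0xd65c
slot:8 @ bit 8 → (0xd65c>>8)&0xff = 0xd6
lvl:3 @ bit 5 → (0xd65c>>5)&0x7 = 0x2  ←
prio:5 @ bit 0 → (0xd65c>>0)&0x1f = 0x1c
lvl signed 3b, MSB=0: value = 2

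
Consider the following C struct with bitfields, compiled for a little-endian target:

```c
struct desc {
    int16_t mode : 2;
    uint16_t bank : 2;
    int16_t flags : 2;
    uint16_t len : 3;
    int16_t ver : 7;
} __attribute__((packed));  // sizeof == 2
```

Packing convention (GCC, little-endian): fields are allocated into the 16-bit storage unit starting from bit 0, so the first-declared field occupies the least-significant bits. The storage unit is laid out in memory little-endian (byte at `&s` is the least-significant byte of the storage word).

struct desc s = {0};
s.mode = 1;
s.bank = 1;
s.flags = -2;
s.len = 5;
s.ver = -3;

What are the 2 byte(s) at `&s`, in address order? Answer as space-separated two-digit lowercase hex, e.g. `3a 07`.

mode:2 = 1 → 0x1 << 0 → word 0x0001
bank:2 = 1 → 0x1 << 2 → word 0x0005
flags:2 = -2 → 0x2 << 4 → word 0x0025
len:3 = 5 → 0x5 << 6 → word 0x0165
ver:7 = -3 → 0x7d << 9 → word 0xfb65
word = 0xfb65 → little-endian bytes:
  [0]=0x65  [1]=0xfb

65 fb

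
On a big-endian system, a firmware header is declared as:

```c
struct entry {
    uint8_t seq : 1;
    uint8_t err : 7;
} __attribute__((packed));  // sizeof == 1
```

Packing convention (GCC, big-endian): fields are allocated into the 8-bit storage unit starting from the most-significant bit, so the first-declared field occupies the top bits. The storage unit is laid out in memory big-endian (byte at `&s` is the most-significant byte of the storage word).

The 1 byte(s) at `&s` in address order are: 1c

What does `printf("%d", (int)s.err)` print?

[0]=0x1c (big-endian) → word 0x1c
seq:1 @ bit 7 → (0x1c>>7)&0x1 = 0x0
err:7 @ bit 0 → (0x1c>>0)&0x7f = 0x1c  ←

28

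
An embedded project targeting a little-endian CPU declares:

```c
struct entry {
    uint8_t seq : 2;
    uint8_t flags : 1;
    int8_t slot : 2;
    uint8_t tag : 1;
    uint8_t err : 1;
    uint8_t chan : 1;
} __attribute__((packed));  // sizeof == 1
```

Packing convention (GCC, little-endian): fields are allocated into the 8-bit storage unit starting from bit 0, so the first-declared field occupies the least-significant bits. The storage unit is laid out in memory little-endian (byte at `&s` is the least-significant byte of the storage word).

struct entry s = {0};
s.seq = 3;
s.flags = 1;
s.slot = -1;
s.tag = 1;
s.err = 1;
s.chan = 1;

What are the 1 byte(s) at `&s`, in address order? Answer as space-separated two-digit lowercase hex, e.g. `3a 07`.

ff

[0+:2] seq=3 & 0x3 = 0x3; word=0x03
[2+:1] flags=1 & 0x1 = 0x1; word=0x07
[3+:2] slot=-1 & 0x3 = 0x3; word=0x1f
[5+:1] tag=1 & 0x1 = 0x1; word=0x3f
[6+:1] err=1 & 0x1 = 0x1; word=0x7f
[7+:1] chan=1 & 0x1 = 0x1; word=0xff
word = 0xff → little-endian bytes:
  [0]=0xff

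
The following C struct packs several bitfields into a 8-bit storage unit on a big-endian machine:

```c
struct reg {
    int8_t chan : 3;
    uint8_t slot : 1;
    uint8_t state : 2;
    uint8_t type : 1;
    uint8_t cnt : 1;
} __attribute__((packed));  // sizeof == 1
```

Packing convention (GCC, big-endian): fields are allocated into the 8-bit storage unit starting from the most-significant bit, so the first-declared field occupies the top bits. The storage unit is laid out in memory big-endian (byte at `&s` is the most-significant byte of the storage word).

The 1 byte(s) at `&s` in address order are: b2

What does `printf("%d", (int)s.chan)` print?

[0]=0xb2 (big-endian) → word 0xb2
chan [5+:3] = (word>>5) & 0x7 = 5  ←
slot [4+:1] = (word>>4) & 0x1 = 1
state [2+:2] = (word>>2) & 0x3 = 0
type [1+:1] = (word>>1) & 0x1 = 1
cnt [0+:1] = (word>>0) & 0x1 = 0
chan signed 3b, MSB=1: 5 - 8 = -3

-3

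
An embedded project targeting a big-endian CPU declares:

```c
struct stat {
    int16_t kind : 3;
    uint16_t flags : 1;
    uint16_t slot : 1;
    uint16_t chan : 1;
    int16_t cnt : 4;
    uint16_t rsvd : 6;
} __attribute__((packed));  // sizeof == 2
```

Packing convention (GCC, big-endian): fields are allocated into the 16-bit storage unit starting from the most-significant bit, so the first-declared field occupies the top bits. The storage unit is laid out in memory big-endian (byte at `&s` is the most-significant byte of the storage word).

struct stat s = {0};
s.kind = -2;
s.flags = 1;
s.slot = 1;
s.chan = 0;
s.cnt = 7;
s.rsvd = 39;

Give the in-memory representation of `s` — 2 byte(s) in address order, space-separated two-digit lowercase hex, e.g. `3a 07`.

[13+:3] kind=-2 & 0x7 = 0x6; word=0xc000
[12+:1] flags=1 & 0x1 = 0x1; word=0xd000
[11+:1] slot=1 & 0x1 = 0x1; word=0xd800
[10+:1] chan=0 & 0x1 = 0x0; word=0xd800
[6+:4] cnt=7 & 0xf = 0x7; word=0xd9c0
[0+:6] rsvd=39 & 0x3f = 0x27; word=0xd9e7
word = 0xd9e7 → big-endian bytes:
  [0]=0xd9  [1]=0xe7

d9 e7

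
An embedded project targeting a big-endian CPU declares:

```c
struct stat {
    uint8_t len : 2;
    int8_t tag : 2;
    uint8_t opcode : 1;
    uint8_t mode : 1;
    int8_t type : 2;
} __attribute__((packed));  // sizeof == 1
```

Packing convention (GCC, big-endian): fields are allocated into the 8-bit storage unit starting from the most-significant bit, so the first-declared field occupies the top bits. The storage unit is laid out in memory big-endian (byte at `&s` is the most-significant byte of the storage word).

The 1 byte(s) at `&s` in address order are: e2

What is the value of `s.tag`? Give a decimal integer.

-2

[0]=0xe2 (big-endian) → word 0xe2
len [6+:2] = (word>>6) & 0x3 = 3
tag [4+:2] = (word>>4) & 0x3 = 2  ←
opcode [3+:1] = (word>>3) & 0x1 = 0
mode [2+:1] = (word>>2) & 0x1 = 0
type [0+:2] = (word>>0) & 0x3 = 2
tag signed 2b, MSB=1: 2 - 4 = -2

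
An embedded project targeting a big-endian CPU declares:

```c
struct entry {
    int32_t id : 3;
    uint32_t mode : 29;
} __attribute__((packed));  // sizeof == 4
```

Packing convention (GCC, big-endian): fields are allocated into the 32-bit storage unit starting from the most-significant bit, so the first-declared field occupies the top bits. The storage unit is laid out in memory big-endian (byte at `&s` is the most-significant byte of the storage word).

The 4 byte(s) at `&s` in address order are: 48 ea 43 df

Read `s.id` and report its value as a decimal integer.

[0]=0x48 [1]=0xea [2]=0x43 [3]=0xdf (big-endian) → word 0x48ea43df
id [29+:3] = (word>>29) & 0x7 = 2  ←
mode [0+:29] = (word>>0) & 0x1fffffff = 149570527
id signed 3b, MSB=0: value = 2

2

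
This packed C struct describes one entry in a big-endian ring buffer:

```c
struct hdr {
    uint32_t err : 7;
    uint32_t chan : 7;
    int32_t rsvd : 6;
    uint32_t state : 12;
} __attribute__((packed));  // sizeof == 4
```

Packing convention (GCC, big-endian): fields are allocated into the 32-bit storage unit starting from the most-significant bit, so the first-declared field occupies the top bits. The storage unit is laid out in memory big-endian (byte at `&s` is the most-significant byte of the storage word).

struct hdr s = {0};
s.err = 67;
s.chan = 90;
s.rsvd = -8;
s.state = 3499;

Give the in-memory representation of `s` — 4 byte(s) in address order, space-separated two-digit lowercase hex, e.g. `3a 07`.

err:7 = 67 → 0x43 << 25 → word 0x86000000
chan:7 = 90 → 0x5a << 18 → word 0x87680000
rsvd:6 = -8 → 0x38 << 12 → word 0x876b8000
state:12 = 3499 → 0xdab << 0 → word 0x876b8dab
word = 0x876b8dab → big-endian bytes:
  [0]=0x87  [1]=0x6b  [2]=0x8d  [3]=0xab

87 6b 8d ab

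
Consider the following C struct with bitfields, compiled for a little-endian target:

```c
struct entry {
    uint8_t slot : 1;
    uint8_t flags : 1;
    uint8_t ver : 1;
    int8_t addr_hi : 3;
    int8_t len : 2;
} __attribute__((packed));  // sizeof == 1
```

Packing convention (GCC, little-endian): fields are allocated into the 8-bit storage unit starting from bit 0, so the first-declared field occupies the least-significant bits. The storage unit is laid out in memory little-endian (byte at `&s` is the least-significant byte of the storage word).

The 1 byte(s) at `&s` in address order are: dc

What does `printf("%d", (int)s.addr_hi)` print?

[0]=0xdc (little-endian) → word 0xdc
slot [0+:1] = (word>>0) & 0x1 = 0
flags [1+:1] = (word>>1) & 0x1 = 0
ver [2+:1] = (word>>2) & 0x1 = 1
addr_hi [3+:3] = (word>>3) & 0x7 = 3  ←
len [6+:2] = (word>>6) & 0x3 = 3
addr_hi signed 3b, MSB=0: value = 3

3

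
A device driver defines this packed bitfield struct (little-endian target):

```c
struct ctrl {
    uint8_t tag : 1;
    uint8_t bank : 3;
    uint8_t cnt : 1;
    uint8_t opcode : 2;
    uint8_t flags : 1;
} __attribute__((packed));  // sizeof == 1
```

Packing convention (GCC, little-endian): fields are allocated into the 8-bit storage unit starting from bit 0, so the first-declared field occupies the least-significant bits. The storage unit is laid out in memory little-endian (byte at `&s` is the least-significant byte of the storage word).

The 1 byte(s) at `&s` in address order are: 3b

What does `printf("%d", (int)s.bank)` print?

[0]=0x3b (little-endian) → word 0x3b
tag:1 @ bit 0 → (0x3b>>0)&0x1 = 0x1
bank:3 @ bit 1 → (0x3b>>1)&0x7 = 0x5  ←
cnt:1 @ bit 4 → (0x3b>>4)&0x1 = 0x1
opcode:2 @ bit 5 → (0x3b>>5)&0x3 = 0x1
flags:1 @ bit 7 → (0x3b>>7)&0x1 = 0x0

5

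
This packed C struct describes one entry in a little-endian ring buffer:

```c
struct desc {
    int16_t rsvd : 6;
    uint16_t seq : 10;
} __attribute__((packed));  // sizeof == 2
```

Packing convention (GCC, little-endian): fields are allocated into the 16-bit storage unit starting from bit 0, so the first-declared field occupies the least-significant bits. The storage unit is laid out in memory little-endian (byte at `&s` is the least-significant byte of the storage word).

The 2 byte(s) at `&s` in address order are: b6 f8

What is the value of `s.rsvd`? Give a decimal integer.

-10

[0]=0xb6 [1]=0xf8 (little-endian) → word 0xf8b6
rsvd:6 @ bit 0 → (0xf8b6>>0)&0x3f = 0x36  ←
seq:10 @ bit 6 → (0xf8b6>>6)&0x3ff = 0x3e2
rsvd signed 6b, MSB=1: 54 - 64 = -10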